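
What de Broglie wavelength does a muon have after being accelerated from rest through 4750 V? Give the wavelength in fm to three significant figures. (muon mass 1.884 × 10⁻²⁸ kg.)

λ = 1240 fm

KE = eV = 1.602 × 10⁻¹⁹ × 4750 = 7.610 × 10⁻¹⁶ J.
p = √(2mKE) = √(2 × 1.884 × 10⁻²⁸ × 7.610 × 10⁻¹⁶) = 5.355 × 10⁻²² kg·m/s.
λ = h/p = 6.626 × 10⁻³⁴ / 5.355 × 10⁻²² = 1.24 × 10⁻¹² m = 1240 fm.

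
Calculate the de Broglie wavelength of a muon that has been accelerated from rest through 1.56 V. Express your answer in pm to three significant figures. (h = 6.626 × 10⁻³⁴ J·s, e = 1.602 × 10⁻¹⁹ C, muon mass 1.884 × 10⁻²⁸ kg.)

λ = 68.3 pm

KE = eV = 1.602 × 10⁻¹⁹ × 1.560 = 2.499 × 10⁻¹⁹ J.
p = √(2mKE) = √(2 × 1.884 × 10⁻²⁸ × 2.499 × 10⁻¹⁹) = 9.704 × 10⁻²⁴ kg·m/s.
λ = h/p = 6.626 × 10⁻³⁴ / 9.704 × 10⁻²⁴ = 6.83 × 10⁻¹¹ m = 68.3 pm.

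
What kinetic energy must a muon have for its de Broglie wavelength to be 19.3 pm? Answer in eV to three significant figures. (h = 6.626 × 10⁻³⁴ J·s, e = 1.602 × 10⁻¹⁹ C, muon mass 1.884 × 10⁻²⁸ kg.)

p = h/λ = 6.626 × 10⁻³⁴ / 1.930 × 10⁻¹¹ = 3.433 × 10⁻²³ kg·m/s.
KE = p²/(2m) = (3.433 × 10⁻²³)² / (2 × 1.884 × 10⁻²⁸) = 3.128 × 10⁻¹⁸ J = 19.5 eV.

KE = 19.5 eV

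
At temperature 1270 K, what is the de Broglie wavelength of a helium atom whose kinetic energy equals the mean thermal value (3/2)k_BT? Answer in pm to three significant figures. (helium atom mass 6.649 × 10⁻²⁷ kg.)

KE = (3/2)k_BT = 1.5 × 1.381 × 10⁻²³ × 1270 = 2.631 × 10⁻²⁰ J.
p = √(2mKE) = √(2 × 6.649 × 10⁻²⁷ × 2.631 × 10⁻²⁰) = 1.870 × 10⁻²³ kg·m/s.
λ = h/p = 3.54 × 10⁻¹¹ m = 35.4 pm.

λ = 35.4 pm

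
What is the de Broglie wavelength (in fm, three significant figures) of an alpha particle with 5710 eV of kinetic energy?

λ = 190 fm

KE = 5710 eV = 9.147 × 10⁻¹⁶ J.
p = √(2mKE) = √(2 × 6.645 × 10⁻²⁷ × 9.147 × 10⁻¹⁶) = 3.487 × 10⁻²¹ kg·m/s.
λ = h/p = 6.626 × 10⁻³⁴ / 3.487 × 10⁻²¹ = 1.90 × 10⁻¹³ m = 190 fm.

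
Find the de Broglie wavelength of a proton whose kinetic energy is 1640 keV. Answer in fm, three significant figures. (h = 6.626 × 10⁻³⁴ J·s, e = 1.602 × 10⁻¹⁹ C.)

KE = 1640 keV = 2.627 × 10⁻¹³ J.
p = √(2mKE) = √(2 × 1.673 × 10⁻²⁷ × 2.627 × 10⁻¹³) = 2.965 × 10⁻²⁰ kg·m/s.
λ = h/p = 6.626 × 10⁻³⁴ / 2.965 × 10⁻²⁰ = 2.23 × 10⁻¹⁴ m = 22.3 fm.

λ = 22.3 fm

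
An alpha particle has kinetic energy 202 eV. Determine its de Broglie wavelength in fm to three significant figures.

KE = 202 eV = 3.236 × 10⁻¹⁷ J.
p = √(2mKE) = √(2 × 6.645 × 10⁻²⁷ × 3.236 × 10⁻¹⁷) = 6.558 × 10⁻²² kg·m/s.
λ = h/p = 6.626 × 10⁻³⁴ / 6.558 × 10⁻²² = 1.01 × 10⁻¹² m = 1010 fm.

λ = 1010 fm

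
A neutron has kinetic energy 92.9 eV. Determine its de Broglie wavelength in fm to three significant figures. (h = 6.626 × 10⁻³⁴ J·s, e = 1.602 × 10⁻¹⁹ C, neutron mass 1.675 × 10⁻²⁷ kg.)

λ = 2970 fm

KE = 92.9 eV = 1.488 × 10⁻¹⁷ J.
p = √(2mKE) = √(2 × 1.675 × 10⁻²⁷ × 1.488 × 10⁻¹⁷) = 2.233 × 10⁻²² kg·m/s.
λ = h/p = 6.626 × 10⁻³⁴ / 2.233 × 10⁻²² = 2.97 × 10⁻¹² m = 2970 fm.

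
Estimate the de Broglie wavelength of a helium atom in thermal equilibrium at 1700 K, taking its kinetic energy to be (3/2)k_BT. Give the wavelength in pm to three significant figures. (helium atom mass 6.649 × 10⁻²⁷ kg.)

KE = (3/2)k_BT = 1.5 × 1.381 × 10⁻²³ × 1700 = 3.522 × 10⁻²⁰ J.
p = √(2mKE) = √(2 × 6.649 × 10⁻²⁷ × 3.522 × 10⁻²⁰) = 2.164 × 10⁻²³ kg·m/s.
λ = h/p = 3.06 × 10⁻¹¹ m = 30.6 pm.

λ = 30.6 pm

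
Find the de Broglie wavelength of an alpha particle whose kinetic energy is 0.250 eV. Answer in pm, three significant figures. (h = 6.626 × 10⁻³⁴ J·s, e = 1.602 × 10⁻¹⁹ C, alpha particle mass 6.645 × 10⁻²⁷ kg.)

λ = 28.7 pm

KE = 0.250 eV = 4.005 × 10⁻²⁰ J.
p = √(2mKE) = √(2 × 6.645 × 10⁻²⁷ × 4.005 × 10⁻²⁰) = 2.307 × 10⁻²³ kg·m/s.
λ = h/p = 6.626 × 10⁻³⁴ / 2.307 × 10⁻²³ = 2.87 × 10⁻¹¹ m = 28.7 pm.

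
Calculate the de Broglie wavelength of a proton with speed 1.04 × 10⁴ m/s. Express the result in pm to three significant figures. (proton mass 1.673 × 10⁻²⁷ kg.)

p = mv = 1.673 × 10⁻²⁷ × 1.04 × 10⁴ = 1.740 × 10⁻²³ kg·m/s.
λ = h/p = 6.626 × 10⁻³⁴ / 1.740 × 10⁻²³ = 3.81 × 10⁻¹¹ m = 38.1 pm.

λ = 38.1 pm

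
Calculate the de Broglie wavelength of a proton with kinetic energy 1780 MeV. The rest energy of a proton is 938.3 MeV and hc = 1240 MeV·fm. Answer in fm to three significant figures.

λ = 0.486 fm

Total energy E = KE + m₀c² = 1780 + 938.3 = 2718.3 MeV.
(pc)² = E² − (m₀c²)² = (2718.3)² − (938.3)² = 6.509 × 10⁶ MeV², so pc = 2551 MeV.
λ = hc/(pc) = 1240 MeV·fm / 2551 MeV = 0.486 fm.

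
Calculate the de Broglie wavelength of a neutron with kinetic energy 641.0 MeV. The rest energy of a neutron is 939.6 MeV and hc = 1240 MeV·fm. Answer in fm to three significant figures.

Total energy E = KE + m₀c² = 641.0 + 939.6 = 1580.6 MeV.
(pc)² = E² − (m₀c²)² = (1580.6)² − (939.6)² = 1.615 × 10⁶ MeV², so pc = 1271 MeV.
λ = hc/(pc) = 1240 MeV·fm / 1271 MeV = 0.976 fm.

λ = 0.976 fm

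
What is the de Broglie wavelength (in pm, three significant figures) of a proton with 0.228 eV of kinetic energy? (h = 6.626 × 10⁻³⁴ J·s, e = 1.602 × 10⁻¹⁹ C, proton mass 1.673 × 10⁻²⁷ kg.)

λ = 59.9 pm

KE = 0.228 eV = 3.653 × 10⁻²⁰ J.
p = √(2mKE) = √(2 × 1.673 × 10⁻²⁷ × 3.653 × 10⁻²⁰) = 1.106 × 10⁻²³ kg·m/s.
λ = h/p = 6.626 × 10⁻³⁴ / 1.106 × 10⁻²³ = 5.99 × 10⁻¹¹ m = 59.9 pm.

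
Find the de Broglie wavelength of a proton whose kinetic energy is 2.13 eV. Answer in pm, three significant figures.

λ = 19.6 pm

KE = 2.13 eV = 3.412 × 10⁻¹⁹ J.
p = √(2mKE) = √(2 × 1.673 × 10⁻²⁷ × 3.412 × 10⁻¹⁹) = 3.379 × 10⁻²³ kg·m/s.
λ = h/p = 6.626 × 10⁻³⁴ / 3.379 × 10⁻²³ = 1.96 × 10⁻¹¹ m = 19.6 pm.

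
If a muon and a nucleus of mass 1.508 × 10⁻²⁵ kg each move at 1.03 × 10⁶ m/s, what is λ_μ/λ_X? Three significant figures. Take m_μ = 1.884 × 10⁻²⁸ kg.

At fixed v, p = mv so λ = h/(mv) ∝ 1/m.
λ_μ/λ_X = m_X/m_μ = 1.508 × 10⁻²⁵/1.884 × 10⁻²⁸ = 800.

λ_μ/λ_X = 800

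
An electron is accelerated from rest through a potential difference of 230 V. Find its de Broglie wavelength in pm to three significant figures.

λ = 80.9 pm

KE = eV = 1.602 × 10⁻¹⁹ × 230.0 = 3.685 × 10⁻¹⁷ J.
p = √(2mKE) = √(2 × 9.109 × 10⁻³¹ × 3.685 × 10⁻¹⁷) = 8.193 × 10⁻²⁴ kg·m/s.
λ = h/p = 6.626 × 10⁻³⁴ / 8.193 × 10⁻²⁴ = 8.09 × 10⁻¹¹ m = 80.9 pm.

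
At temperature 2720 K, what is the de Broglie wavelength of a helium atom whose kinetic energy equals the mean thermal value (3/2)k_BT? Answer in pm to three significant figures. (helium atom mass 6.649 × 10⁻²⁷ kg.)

KE = (3/2)k_BT = 1.5 × 1.381 × 10⁻²³ × 2720 = 5.634 × 10⁻²⁰ J.
p = √(2mKE) = √(2 × 6.649 × 10⁻²⁷ × 5.634 × 10⁻²⁰) = 2.737 × 10⁻²³ kg·m/s.
λ = h/p = 2.42 × 10⁻¹¹ m = 24.2 pm.

λ = 24.2 pm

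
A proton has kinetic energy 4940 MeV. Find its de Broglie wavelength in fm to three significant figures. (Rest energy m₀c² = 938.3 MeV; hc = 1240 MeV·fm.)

Total energy E = KE + m₀c² = 4940 + 938.3 = 5878.3 MeV.
(pc)² = E² − (m₀c²)² = (5878.3)² − (938.3)² = 3.367 × 10⁷ MeV², so pc = 5803 MeV.
λ = hc/(pc) = 1240 MeV·fm / 5803 MeV = 0.214 fm.

λ = 0.214 fm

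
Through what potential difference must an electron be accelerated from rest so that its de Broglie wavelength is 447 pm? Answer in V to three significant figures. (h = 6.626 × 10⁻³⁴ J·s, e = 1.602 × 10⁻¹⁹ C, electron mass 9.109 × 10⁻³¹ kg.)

p = h/λ = 6.626 × 10⁻³⁴ / 4.470 × 10⁻¹⁰ = 1.482 × 10⁻²⁴ kg·m/s.
KE = p²/(2m) = 1.206 × 10⁻¹⁸ J.
V = KE/e = 1.206 × 10⁻¹⁸ / (1.602 × 10⁻¹⁹) = 7.53 V.

V = 7.53 V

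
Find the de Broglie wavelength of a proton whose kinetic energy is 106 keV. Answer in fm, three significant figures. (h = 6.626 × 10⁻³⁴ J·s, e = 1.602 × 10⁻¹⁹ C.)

λ = 87.9 fm

KE = 106 keV = 1.698 × 10⁻¹⁴ J.
p = √(2mKE) = √(2 × 1.673 × 10⁻²⁷ × 1.698 × 10⁻¹⁴) = 7.538 × 10⁻²¹ kg·m/s.
λ = h/p = 6.626 × 10⁻³⁴ / 7.538 × 10⁻²¹ = 8.79 × 10⁻¹⁴ m = 87.9 fm.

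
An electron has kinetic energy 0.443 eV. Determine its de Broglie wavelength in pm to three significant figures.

λ = 1840 pm

KE = 0.443 eV = 7.097 × 10⁻²⁰ J.
p = √(2mKE) = √(2 × 9.109 × 10⁻³¹ × 7.097 × 10⁻²⁰) = 3.596 × 10⁻²⁵ kg·m/s.
λ = h/p = 6.626 × 10⁻³⁴ / 3.596 × 10⁻²⁵ = 1.84 × 10⁻⁹ m = 1840 pm.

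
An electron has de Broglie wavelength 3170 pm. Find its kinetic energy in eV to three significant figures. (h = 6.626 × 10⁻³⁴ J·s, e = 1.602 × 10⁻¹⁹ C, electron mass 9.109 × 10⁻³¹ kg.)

KE = 0.150 eV

p = h/λ = 6.626 × 10⁻³⁴ / 3.170 × 10⁻⁹ = 2.090 × 10⁻²⁵ kg·m/s.
KE = p²/(2m) = (2.090 × 10⁻²⁵)² / (2 × 9.109 × 10⁻³¹) = 2.398 × 10⁻²⁰ J = 0.150 eV.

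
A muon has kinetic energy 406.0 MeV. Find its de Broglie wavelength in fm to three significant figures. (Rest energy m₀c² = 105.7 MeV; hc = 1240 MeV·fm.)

Total energy E = KE + m₀c² = 406.0 + 105.7 = 511.7 MeV.
(pc)² = E² − (m₀c²)² = (511.7)² − (105.7)² = 2.507 × 10⁵ MeV², so pc = 500.7 MeV.
λ = hc/(pc) = 1240 MeV·fm / 500.7 MeV = 2.48 fm.

λ = 2.48 fm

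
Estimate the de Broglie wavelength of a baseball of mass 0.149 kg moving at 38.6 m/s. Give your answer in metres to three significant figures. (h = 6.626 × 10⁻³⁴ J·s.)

λ = 1.15 × 10⁻³⁴ m

p = mv = 0.149 × 38.6 = 5.751 kg·m/s.
λ = h/p = 6.626 × 10⁻³⁴ / 5.751 = 1.15 × 10⁻³⁴ m.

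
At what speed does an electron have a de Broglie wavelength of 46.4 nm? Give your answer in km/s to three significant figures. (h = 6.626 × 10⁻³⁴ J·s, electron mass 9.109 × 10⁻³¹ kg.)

p = h/λ = 6.626 × 10⁻³⁴ / 4.640 × 10⁻⁸ = 1.428 × 10⁻²⁶ kg·m/s.
v = p/m = 1.428 × 10⁻²⁶ / 9.109 × 10⁻³¹ = 1.57 × 10⁴ m/s = 15.7 km/s.

v = 15.7 km/s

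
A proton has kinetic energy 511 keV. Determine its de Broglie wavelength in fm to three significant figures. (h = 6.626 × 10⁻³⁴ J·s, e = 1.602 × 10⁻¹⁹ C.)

λ = 40.0 fm

KE = 511 keV = 8.186 × 10⁻¹⁴ J.
p = √(2mKE) = √(2 × 1.673 × 10⁻²⁷ × 8.186 × 10⁻¹⁴) = 1.655 × 10⁻²⁰ kg·m/s.
λ = h/p = 6.626 × 10⁻³⁴ / 1.655 × 10⁻²⁰ = 4.00 × 10⁻¹⁴ m = 40.0 fm.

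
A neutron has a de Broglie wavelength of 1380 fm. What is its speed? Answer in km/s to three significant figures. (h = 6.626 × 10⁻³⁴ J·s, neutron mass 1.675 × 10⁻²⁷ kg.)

p = h/λ = 6.626 × 10⁻³⁴ / 1.380 × 10⁻¹² = 4.801 × 10⁻²² kg·m/s.
v = p/m = 4.801 × 10⁻²² / 1.675 × 10⁻²⁷ = 2.87 × 10⁵ m/s = 287 km/s.

v = 287 km/s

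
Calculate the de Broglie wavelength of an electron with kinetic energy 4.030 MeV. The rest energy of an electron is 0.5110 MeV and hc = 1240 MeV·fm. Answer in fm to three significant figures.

Total energy E = KE + m₀c² = 4.030 + 0.5110 = 4.5410 MeV.
(pc)² = E² − (m₀c²)² = (4.5410)² − (0.5110)² = 20.36 MeV², so pc = 4.512 MeV.
λ = hc/(pc) = 1240 MeV·fm / 4.512 MeV = 275 fm.

λ = 275 fm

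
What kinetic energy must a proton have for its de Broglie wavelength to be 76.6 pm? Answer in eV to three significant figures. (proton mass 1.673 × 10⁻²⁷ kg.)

KE = 0.140 eV

p = h/λ = 6.626 × 10⁻³⁴ / 7.660 × 10⁻¹¹ = 8.650 × 10⁻²⁴ kg·m/s.
KE = p²/(2m) = (8.650 × 10⁻²⁴)² / (2 × 1.673 × 10⁻²⁷) = 2.236 × 10⁻²⁰ J = 0.140 eV.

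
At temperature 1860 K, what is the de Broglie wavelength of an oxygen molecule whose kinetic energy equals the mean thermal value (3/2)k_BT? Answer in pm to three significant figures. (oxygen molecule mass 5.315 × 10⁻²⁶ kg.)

KE = (3/2)k_BT = 1.5 × 1.381 × 10⁻²³ × 1860 = 3.853 × 10⁻²⁰ J.
p = √(2mKE) = √(2 × 5.315 × 10⁻²⁶ × 3.853 × 10⁻²⁰) = 6.400 × 10⁻²³ kg·m/s.
λ = h/p = 1.04 × 10⁻¹¹ m = 10.4 pm.

λ = 10.4 pm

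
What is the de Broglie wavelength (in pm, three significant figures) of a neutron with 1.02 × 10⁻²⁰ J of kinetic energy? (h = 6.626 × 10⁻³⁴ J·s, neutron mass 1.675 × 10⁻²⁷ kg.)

λ = 113 pm

p = √(2mKE) = √(2 × 1.675 × 10⁻²⁷ × 1.020 × 10⁻²⁰) = 5.846 × 10⁻²⁴ kg·m/s.
λ = h/p = 6.626 × 10⁻³⁴ / 5.846 × 10⁻²⁴ = 1.13 × 10⁻¹⁰ m = 113 pm.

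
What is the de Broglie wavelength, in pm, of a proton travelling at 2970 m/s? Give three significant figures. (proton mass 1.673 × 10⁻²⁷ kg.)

p = mv = 1.673 × 10⁻²⁷ × 2970 = 4.969 × 10⁻²⁴ kg·m/s.
λ = h/p = 6.626 × 10⁻³⁴ / 4.969 × 10⁻²⁴ = 1.33 × 10⁻¹⁰ m = 133 pm.

λ = 133 pm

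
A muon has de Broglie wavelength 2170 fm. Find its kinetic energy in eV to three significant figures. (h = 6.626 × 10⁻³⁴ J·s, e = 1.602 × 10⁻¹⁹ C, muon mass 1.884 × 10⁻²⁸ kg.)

p = h/λ = 6.626 × 10⁻³⁴ / 2.170 × 10⁻¹² = 3.053 × 10⁻²² kg·m/s.
KE = p²/(2m) = (3.053 × 10⁻²²)² / (2 × 1.884 × 10⁻²⁸) = 2.474 × 10⁻¹⁶ J = 1540 eV.

KE = 1540 eV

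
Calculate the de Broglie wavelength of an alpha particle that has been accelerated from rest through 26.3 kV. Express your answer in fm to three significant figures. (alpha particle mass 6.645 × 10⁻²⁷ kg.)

KE = 2eV = 2 × 1.602 × 10⁻¹⁹ × 2.630 × 10⁴ = 8.427 × 10⁻¹⁵ J.
p = √(2mKE) = √(2 × 6.645 × 10⁻²⁷ × 8.427 × 10⁻¹⁵) = 1.058 × 10⁻²⁰ kg·m/s.
λ = h/p = 6.626 × 10⁻³⁴ / 1.058 × 10⁻²⁰ = 6.26 × 10⁻¹⁴ m = 62.6 fm.

λ = 62.6 fm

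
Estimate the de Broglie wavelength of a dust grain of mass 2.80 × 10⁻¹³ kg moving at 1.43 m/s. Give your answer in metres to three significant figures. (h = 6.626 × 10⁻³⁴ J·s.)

p = mv = 2.80 × 10⁻¹³ × 1.43 = 4.004 × 10⁻¹³ kg·m/s.
λ = h/p = 6.626 × 10⁻³⁴ / 4.004 × 10⁻¹³ = 1.65 × 10⁻²¹ m.

λ = 1.65 × 10⁻²¹ m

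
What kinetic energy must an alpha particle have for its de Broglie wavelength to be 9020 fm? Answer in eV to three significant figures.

p = h/λ = 6.626 × 10⁻³⁴ / 9.020 × 10⁻¹² = 7.346 × 10⁻²³ kg·m/s.
KE = p²/(2m) = (7.346 × 10⁻²³)² / (2 × 6.645 × 10⁻²⁷) = 4.060 × 10⁻¹⁹ J = 2.53 eV.

KE = 2.53 eV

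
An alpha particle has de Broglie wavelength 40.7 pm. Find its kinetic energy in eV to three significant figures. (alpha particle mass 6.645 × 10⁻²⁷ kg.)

p = h/λ = 6.626 × 10⁻³⁴ / 4.070 × 10⁻¹¹ = 1.628 × 10⁻²³ kg·m/s.
KE = p²/(2m) = (1.628 × 10⁻²³)² / (2 × 6.645 × 10⁻²⁷) = 1.994 × 10⁻²⁰ J = 0.124 eV.

KE = 0.124 eV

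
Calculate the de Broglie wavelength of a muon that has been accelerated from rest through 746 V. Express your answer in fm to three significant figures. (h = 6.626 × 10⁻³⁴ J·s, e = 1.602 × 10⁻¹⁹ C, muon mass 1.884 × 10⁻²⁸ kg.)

λ = 3120 fm

KE = eV = 1.602 × 10⁻¹⁹ × 746.0 = 1.195 × 10⁻¹⁶ J.
p = √(2mKE) = √(2 × 1.884 × 10⁻²⁸ × 1.195 × 10⁻¹⁶) = 2.122 × 10⁻²² kg·m/s.
λ = h/p = 6.626 × 10⁻³⁴ / 2.122 × 10⁻²² = 3.12 × 10⁻¹² m = 3120 fm.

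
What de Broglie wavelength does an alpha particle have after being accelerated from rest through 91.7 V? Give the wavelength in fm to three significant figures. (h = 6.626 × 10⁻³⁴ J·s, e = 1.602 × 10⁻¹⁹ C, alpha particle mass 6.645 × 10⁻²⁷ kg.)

KE = 2eV = 2 × 1.602 × 10⁻¹⁹ × 91.70 = 2.938 × 10⁻¹⁷ J.
p = √(2mKE) = √(2 × 6.645 × 10⁻²⁷ × 2.938 × 10⁻¹⁷) = 6.249 × 10⁻²² kg·m/s.
λ = h/p = 6.626 × 10⁻³⁴ / 6.249 × 10⁻²² = 1.06 × 10⁻¹² m = 1060 fm.

λ = 1060 fm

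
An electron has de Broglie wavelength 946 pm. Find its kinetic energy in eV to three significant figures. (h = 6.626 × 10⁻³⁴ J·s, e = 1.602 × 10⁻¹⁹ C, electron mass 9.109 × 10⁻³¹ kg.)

p = h/λ = 6.626 × 10⁻³⁴ / 9.460 × 10⁻¹⁰ = 7.004 × 10⁻²⁵ kg·m/s.
KE = p²/(2m) = (7.004 × 10⁻²⁵)² / (2 × 9.109 × 10⁻³¹) = 2.693 × 10⁻¹⁹ J = 1.68 eV.

KE = 1.68 eV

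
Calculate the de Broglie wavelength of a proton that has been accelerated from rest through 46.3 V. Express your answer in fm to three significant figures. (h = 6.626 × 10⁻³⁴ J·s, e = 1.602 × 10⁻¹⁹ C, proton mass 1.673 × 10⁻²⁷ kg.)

λ = 4210 fm

KE = eV = 1.602 × 10⁻¹⁹ × 46.30 = 7.417 × 10⁻¹⁸ J.
p = √(2mKE) = √(2 × 1.673 × 10⁻²⁷ × 7.417 × 10⁻¹⁸) = 1.575 × 10⁻²² kg·m/s.
λ = h/p = 6.626 × 10⁻³⁴ / 1.575 × 10⁻²² = 4.21 × 10⁻¹² m = 4210 fm.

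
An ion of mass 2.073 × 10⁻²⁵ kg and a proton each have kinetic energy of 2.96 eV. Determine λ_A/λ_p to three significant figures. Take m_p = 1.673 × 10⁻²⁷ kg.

λ_A/λ_p = 0.0898

At fixed KE, p = √(2mKE) so λ = h/p ∝ 1/√m.
λ_A/λ_p = √(m_p/m_A) = √(1.673 × 10⁻²⁷/2.073 × 10⁻²⁵) = √(8.070 × 10⁻³) = 0.0898.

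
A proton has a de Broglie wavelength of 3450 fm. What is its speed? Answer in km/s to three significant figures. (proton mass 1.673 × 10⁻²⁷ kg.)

p = h/λ = 6.626 × 10⁻³⁴ / 3.450 × 10⁻¹² = 1.921 × 10⁻²² kg·m/s.
v = p/m = 1.921 × 10⁻²² / 1.673 × 10⁻²⁷ = 1.15 × 10⁵ m/s = 115 km/s.

v = 115 km/s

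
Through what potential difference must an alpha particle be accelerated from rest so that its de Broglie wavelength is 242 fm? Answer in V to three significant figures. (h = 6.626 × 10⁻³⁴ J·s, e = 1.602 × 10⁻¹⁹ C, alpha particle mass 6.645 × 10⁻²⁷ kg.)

V = 1760 V

p = h/λ = 6.626 × 10⁻³⁴ / 2.420 × 10⁻¹³ = 2.738 × 10⁻²¹ kg·m/s.
KE = p²/(2m) = 5.641 × 10⁻¹⁶ J.
V = KE/2e = 5.641 × 10⁻¹⁶ / (2 × 1.602 × 10⁻¹⁹) = 1760 V.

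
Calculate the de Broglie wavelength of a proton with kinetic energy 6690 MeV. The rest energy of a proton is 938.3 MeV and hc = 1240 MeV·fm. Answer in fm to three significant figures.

λ = 0.164 fm

Total energy E = KE + m₀c² = 6690 + 938.3 = 7628.3 MeV.
(pc)² = E² − (m₀c²)² = (7628.3)² − (938.3)² = 5.731 × 10⁷ MeV², so pc = 7570 MeV.
λ = hc/(pc) = 1240 MeV·fm / 7570 MeV = 0.164 fm.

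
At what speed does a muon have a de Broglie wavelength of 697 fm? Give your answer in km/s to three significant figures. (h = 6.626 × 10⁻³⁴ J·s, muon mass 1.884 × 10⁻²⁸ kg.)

p = h/λ = 6.626 × 10⁻³⁴ / 6.970 × 10⁻¹³ = 9.506 × 10⁻²² kg·m/s.
v = p/m = 9.506 × 10⁻²² / 1.884 × 10⁻²⁸ = 5.05 × 10⁶ m/s = 5050 km/s.

v = 5050 km/s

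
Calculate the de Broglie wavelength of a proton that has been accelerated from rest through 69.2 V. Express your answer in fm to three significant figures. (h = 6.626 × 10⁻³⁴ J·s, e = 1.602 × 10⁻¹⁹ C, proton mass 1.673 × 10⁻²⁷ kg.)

KE = eV = 1.602 × 10⁻¹⁹ × 69.20 = 1.109 × 10⁻¹⁷ J.
p = √(2mKE) = √(2 × 1.673 × 10⁻²⁷ × 1.109 × 10⁻¹⁷) = 1.926 × 10⁻²² kg·m/s.
λ = h/p = 6.626 × 10⁻³⁴ / 1.926 × 10⁻²² = 3.44 × 10⁻¹² m = 3440 fm.

λ = 3440 fm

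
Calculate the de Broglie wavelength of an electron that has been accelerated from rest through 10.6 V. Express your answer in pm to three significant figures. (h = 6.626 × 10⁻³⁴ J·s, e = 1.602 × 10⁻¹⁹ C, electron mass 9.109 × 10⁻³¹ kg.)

KE = eV = 1.602 × 10⁻¹⁹ × 10.60 = 1.698 × 10⁻¹⁸ J.
p = √(2mKE) = √(2 × 9.109 × 10⁻³¹ × 1.698 × 10⁻¹⁸) = 1.759 × 10⁻²⁴ kg·m/s.
λ = h/p = 6.626 × 10⁻³⁴ / 1.759 × 10⁻²⁴ = 3.77 × 10⁻¹⁰ m = 377 pm.

λ = 377 pm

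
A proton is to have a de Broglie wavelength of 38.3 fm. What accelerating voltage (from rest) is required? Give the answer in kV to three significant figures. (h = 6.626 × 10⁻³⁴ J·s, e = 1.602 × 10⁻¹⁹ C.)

p = h/λ = 6.626 × 10⁻³⁴ / 3.830 × 10⁻¹⁴ = 1.730 × 10⁻²⁰ kg·m/s.
KE = p²/(2m) = 8.945 × 10⁻¹⁴ J.
V = KE/e = 8.945 × 10⁻¹⁴ / (1.602 × 10⁻¹⁹) = 558 kV.

V = 558 kV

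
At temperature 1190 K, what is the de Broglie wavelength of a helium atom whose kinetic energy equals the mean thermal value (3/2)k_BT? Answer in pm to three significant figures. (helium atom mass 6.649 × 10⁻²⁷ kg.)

λ = 36.6 pm

KE = (3/2)k_BT = 1.5 × 1.381 × 10⁻²³ × 1190 = 2.465 × 10⁻²⁰ J.
p = √(2mKE) = √(2 × 6.649 × 10⁻²⁷ × 2.465 × 10⁻²⁰) = 1.811 × 10⁻²³ kg·m/s.
λ = h/p = 3.66 × 10⁻¹¹ m = 36.6 pm.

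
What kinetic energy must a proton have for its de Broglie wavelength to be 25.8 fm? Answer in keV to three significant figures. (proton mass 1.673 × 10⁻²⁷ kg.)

p = h/λ = 6.626 × 10⁻³⁴ / 2.580 × 10⁻¹⁴ = 2.568 × 10⁻²⁰ kg·m/s.
KE = p²/(2m) = (2.568 × 10⁻²⁰)² / (2 × 1.673 × 10⁻²⁷) = 1.971 × 10⁻¹³ J = 1230 keV.

KE = 1230 keV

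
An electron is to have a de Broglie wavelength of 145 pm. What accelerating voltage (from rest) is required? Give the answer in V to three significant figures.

V = 71.5 V

p = h/λ = 6.626 × 10⁻³⁴ / 1.450 × 10⁻¹⁰ = 4.570 × 10⁻²⁴ kg·m/s.
KE = p²/(2m) = 1.146 × 10⁻¹⁷ J.
V = KE/e = 1.146 × 10⁻¹⁷ / (1.602 × 10⁻¹⁹) = 71.5 V.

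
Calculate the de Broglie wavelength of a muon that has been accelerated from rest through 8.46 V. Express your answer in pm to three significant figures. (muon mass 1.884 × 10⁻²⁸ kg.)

λ = 29.3 pm

KE = eV = 1.602 × 10⁻¹⁹ × 8.460 = 1.355 × 10⁻¹⁸ J.
p = √(2mKE) = √(2 × 1.884 × 10⁻²⁸ × 1.355 × 10⁻¹⁸) = 2.260 × 10⁻²³ kg·m/s.
λ = h/p = 6.626 × 10⁻³⁴ / 2.260 × 10⁻²³ = 2.93 × 10⁻¹¹ m = 29.3 pm.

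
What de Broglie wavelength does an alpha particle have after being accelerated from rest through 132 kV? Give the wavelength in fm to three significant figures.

λ = 27.9 fm

KE = 2eV = 2 × 1.602 × 10⁻¹⁹ × 1.320 × 10⁵ = 4.229 × 10⁻¹⁴ J.
p = √(2mKE) = √(2 × 6.645 × 10⁻²⁷ × 4.229 × 10⁻¹⁴) = 2.371 × 10⁻²⁰ kg·m/s.
λ = h/p = 6.626 × 10⁻³⁴ / 2.371 × 10⁻²⁰ = 2.79 × 10⁻¹⁴ m = 27.9 fm.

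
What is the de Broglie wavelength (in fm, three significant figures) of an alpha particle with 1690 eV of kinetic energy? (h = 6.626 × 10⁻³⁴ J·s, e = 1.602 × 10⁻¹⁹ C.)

KE = 1690 eV = 2.707 × 10⁻¹⁶ J.
p = √(2mKE) = √(2 × 6.645 × 10⁻²⁷ × 2.707 × 10⁻¹⁶) = 1.897 × 10⁻²¹ kg·m/s.
λ = h/p = 6.626 × 10⁻³⁴ / 1.897 × 10⁻²¹ = 3.49 × 10⁻¹³ m = 349 fm.

λ = 349 fm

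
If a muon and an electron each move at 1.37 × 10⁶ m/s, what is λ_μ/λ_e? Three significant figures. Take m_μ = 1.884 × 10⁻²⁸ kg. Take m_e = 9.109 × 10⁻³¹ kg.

λ_μ/λ_e = 4.83 × 10⁻³

At fixed v, p = mv so λ = h/(mv) ∝ 1/m.
λ_μ/λ_e = m_e/m_μ = 9.109 × 10⁻³¹/1.884 × 10⁻²⁸ = 4.83 × 10⁻³.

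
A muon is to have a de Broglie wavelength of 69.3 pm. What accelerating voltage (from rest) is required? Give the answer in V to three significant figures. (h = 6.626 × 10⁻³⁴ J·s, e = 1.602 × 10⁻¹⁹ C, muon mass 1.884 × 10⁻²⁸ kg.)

V = 1.51 V

p = h/λ = 6.626 × 10⁻³⁴ / 6.930 × 10⁻¹¹ = 9.561 × 10⁻²⁴ kg·m/s.
KE = p²/(2m) = 2.426 × 10⁻¹⁹ J.
V = KE/e = 2.426 × 10⁻¹⁹ / (1.602 × 10⁻¹⁹) = 1.51 V.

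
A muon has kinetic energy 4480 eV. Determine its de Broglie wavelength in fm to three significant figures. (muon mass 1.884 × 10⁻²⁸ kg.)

KE = 4480 eV = 7.177 × 10⁻¹⁶ J.
p = √(2mKE) = √(2 × 1.884 × 10⁻²⁸ × 7.177 × 10⁻¹⁶) = 5.200 × 10⁻²² kg·m/s.
λ = h/p = 6.626 × 10⁻³⁴ / 5.200 × 10⁻²² = 1.27 × 10⁻¹² m = 1270 fm.

λ = 1270 fm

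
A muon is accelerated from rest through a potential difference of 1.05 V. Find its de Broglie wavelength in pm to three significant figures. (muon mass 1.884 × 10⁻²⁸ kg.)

KE = eV = 1.602 × 10⁻¹⁹ × 1.050 = 1.682 × 10⁻¹⁹ J.
p = √(2mKE) = √(2 × 1.884 × 10⁻²⁸ × 1.682 × 10⁻¹⁹) = 7.961 × 10⁻²⁴ kg·m/s.
λ = h/p = 6.626 × 10⁻³⁴ / 7.961 × 10⁻²⁴ = 8.32 × 10⁻¹¹ m = 83.2 pm.

λ = 83.2 pm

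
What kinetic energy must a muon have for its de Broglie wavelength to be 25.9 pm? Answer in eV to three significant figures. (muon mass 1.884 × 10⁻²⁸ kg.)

p = h/λ = 6.626 × 10⁻³⁴ / 2.590 × 10⁻¹¹ = 2.558 × 10⁻²³ kg·m/s.
KE = p²/(2m) = (2.558 × 10⁻²³)² / (2 × 1.884 × 10⁻²⁸) = 1.737 × 10⁻¹⁸ J = 10.8 eV.

KE = 10.8 eV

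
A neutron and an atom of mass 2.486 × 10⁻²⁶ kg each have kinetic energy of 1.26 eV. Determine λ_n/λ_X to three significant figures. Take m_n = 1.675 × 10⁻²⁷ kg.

λ_n/λ_X = 3.85

At fixed KE, p = √(2mKE) so λ = h/p ∝ 1/√m.
λ_n/λ_X = √(m_X/m_n) = √(2.486 × 10⁻²⁶/1.675 × 10⁻²⁷) = √(14.84) = 3.85.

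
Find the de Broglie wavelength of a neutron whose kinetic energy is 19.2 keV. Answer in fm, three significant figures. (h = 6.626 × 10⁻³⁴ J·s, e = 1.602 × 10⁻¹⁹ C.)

λ = 206 fm

KE = 19.2 keV = 3.076 × 10⁻¹⁵ J.
p = √(2mKE) = √(2 × 1.675 × 10⁻²⁷ × 3.076 × 10⁻¹⁵) = 3.210 × 10⁻²¹ kg·m/s.
λ = h/p = 6.626 × 10⁻³⁴ / 3.210 × 10⁻²¹ = 2.06 × 10⁻¹³ m = 206 fm.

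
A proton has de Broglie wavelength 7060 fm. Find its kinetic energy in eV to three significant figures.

p = h/λ = 6.626 × 10⁻³⁴ / 7.060 × 10⁻¹² = 9.385 × 10⁻²³ kg·m/s.
KE = p²/(2m) = (9.385 × 10⁻²³)² / (2 × 1.673 × 10⁻²⁷) = 2.632 × 10⁻¹⁸ J = 16.4 eV.

KE = 16.4 eV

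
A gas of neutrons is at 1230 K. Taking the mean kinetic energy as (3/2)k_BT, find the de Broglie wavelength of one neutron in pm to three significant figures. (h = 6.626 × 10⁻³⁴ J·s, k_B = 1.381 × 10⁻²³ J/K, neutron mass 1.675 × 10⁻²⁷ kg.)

λ = 71.7 pm

KE = (3/2)k_BT = 1.5 × 1.381 × 10⁻²³ × 1230 = 2.548 × 10⁻²⁰ J.
p = √(2mKE) = √(2 × 1.675 × 10⁻²⁷ × 2.548 × 10⁻²⁰) = 9.239 × 10⁻²⁴ kg·m/s.
λ = h/p = 7.17 × 10⁻¹¹ m = 71.7 pm.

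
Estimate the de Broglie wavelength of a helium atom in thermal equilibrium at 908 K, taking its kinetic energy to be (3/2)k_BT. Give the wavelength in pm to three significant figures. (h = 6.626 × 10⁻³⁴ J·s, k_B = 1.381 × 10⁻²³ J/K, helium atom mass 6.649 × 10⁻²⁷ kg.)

λ = 41.9 pm

KE = (3/2)k_BT = 1.5 × 1.381 × 10⁻²³ × 908 = 1.881 × 10⁻²⁰ J.
p = √(2mKE) = √(2 × 6.649 × 10⁻²⁷ × 1.881 × 10⁻²⁰) = 1.582 × 10⁻²³ kg·m/s.
λ = h/p = 4.19 × 10⁻¹¹ m = 41.9 pm.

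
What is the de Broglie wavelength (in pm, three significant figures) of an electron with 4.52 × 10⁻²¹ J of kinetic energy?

λ = 7300 pm

p = √(2mKE) = √(2 × 9.109 × 10⁻³¹ × 4.520 × 10⁻²¹) = 9.074 × 10⁻²⁶ kg·m/s.
λ = h/p = 6.626 × 10⁻³⁴ / 9.074 × 10⁻²⁶ = 7.30 × 10⁻⁹ m = 7300 pm.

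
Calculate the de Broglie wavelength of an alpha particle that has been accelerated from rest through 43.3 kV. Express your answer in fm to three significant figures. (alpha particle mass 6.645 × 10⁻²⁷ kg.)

λ = 48.8 fm

KE = 2eV = 2 × 1.602 × 10⁻¹⁹ × 4.330 × 10⁴ = 1.387 × 10⁻¹⁴ J.
p = √(2mKE) = √(2 × 6.645 × 10⁻²⁷ × 1.387 × 10⁻¹⁴) = 1.358 × 10⁻²⁰ kg·m/s.
λ = h/p = 6.626 × 10⁻³⁴ / 1.358 × 10⁻²⁰ = 4.88 × 10⁻¹⁴ m = 48.8 fm.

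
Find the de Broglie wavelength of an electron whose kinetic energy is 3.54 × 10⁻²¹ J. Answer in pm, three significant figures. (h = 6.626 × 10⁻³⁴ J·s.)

λ = 8250 pm

p = √(2mKE) = √(2 × 9.109 × 10⁻³¹ × 3.540 × 10⁻²¹) = 8.031 × 10⁻²⁶ kg·m/s.
λ = h/p = 6.626 × 10⁻³⁴ / 8.031 × 10⁻²⁶ = 8.25 × 10⁻⁹ m = 8250 pm.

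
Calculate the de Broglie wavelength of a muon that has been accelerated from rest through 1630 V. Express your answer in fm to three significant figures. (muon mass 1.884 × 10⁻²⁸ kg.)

λ = 2110 fm

KE = eV = 1.602 × 10⁻¹⁹ × 1630 = 2.611 × 10⁻¹⁶ J.
p = √(2mKE) = √(2 × 1.884 × 10⁻²⁸ × 2.611 × 10⁻¹⁶) = 3.137 × 10⁻²² kg·m/s.
λ = h/p = 6.626 × 10⁻³⁴ / 3.137 × 10⁻²² = 2.11 × 10⁻¹² m = 2110 fm.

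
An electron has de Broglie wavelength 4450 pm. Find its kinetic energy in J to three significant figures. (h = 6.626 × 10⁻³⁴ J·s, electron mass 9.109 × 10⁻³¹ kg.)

KE = 1.22 × 10⁻²⁰ J

p = h/λ = 6.626 × 10⁻³⁴ / 4.450 × 10⁻⁹ = 1.489 × 10⁻²⁵ kg·m/s.
KE = p²/(2m) = (1.489 × 10⁻²⁵)² / (2 × 9.109 × 10⁻³¹) = 1.217 × 10⁻²⁰ J = 1.22 × 10⁻²⁰ J.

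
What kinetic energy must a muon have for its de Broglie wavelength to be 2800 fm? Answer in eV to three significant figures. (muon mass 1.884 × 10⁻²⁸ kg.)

KE = 928 eV

p = h/λ = 6.626 × 10⁻³⁴ / 2.800 × 10⁻¹² = 2.366 × 10⁻²² kg·m/s.
KE = p²/(2m) = (2.366 × 10⁻²²)² / (2 × 1.884 × 10⁻²⁸) = 1.486 × 10⁻¹⁶ J = 928 eV.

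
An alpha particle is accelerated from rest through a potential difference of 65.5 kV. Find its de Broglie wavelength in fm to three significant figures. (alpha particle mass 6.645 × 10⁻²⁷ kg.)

λ = 39.7 fm

KE = 2eV = 2 × 1.602 × 10⁻¹⁹ × 6.550 × 10⁴ = 2.099 × 10⁻¹⁴ J.
p = √(2mKE) = √(2 × 6.645 × 10⁻²⁷ × 2.099 × 10⁻¹⁴) = 1.670 × 10⁻²⁰ kg·m/s.
λ = h/p = 6.626 × 10⁻³⁴ / 1.670 × 10⁻²⁰ = 3.97 × 10⁻¹⁴ m = 39.7 fm.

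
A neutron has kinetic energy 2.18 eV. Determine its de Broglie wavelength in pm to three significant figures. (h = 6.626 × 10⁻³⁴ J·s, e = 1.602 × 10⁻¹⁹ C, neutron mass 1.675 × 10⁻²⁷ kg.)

λ = 19.4 pm

KE = 2.18 eV = 3.492 × 10⁻¹⁹ J.
p = √(2mKE) = √(2 × 1.675 × 10⁻²⁷ × 3.492 × 10⁻¹⁹) = 3.420 × 10⁻²³ kg·m/s.
λ = h/p = 6.626 × 10⁻³⁴ / 3.420 × 10⁻²³ = 1.94 × 10⁻¹¹ m = 19.4 pm.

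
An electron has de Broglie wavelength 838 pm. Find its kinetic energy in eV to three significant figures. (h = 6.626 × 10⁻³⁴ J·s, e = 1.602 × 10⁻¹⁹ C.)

p = h/λ = 6.626 × 10⁻³⁴ / 8.380 × 10⁻¹⁰ = 7.907 × 10⁻²⁵ kg·m/s.
KE = p²/(2m) = (7.907 × 10⁻²⁵)² / (2 × 9.109 × 10⁻³¹) = 3.432 × 10⁻¹⁹ J = 2.14 eV.

KE = 2.14 eV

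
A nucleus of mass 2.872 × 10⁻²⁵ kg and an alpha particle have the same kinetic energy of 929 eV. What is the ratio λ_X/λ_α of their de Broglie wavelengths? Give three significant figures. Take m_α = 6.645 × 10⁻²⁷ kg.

λ_X/λ_α = 0.152

At fixed KE, p = √(2mKE) so λ = h/p ∝ 1/√m.
λ_X/λ_α = √(m_α/m_X) = √(6.645 × 10⁻²⁷/2.872 × 10⁻²⁵) = √(0.02314) = 0.152.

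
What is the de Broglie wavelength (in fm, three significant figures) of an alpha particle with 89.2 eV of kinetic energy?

KE = 89.2 eV = 1.429 × 10⁻¹⁷ J.
p = √(2mKE) = √(2 × 6.645 × 10⁻²⁷ × 1.429 × 10⁻¹⁷) = 4.358 × 10⁻²² kg·m/s.
λ = h/p = 6.626 × 10⁻³⁴ / 4.358 × 10⁻²² = 1.52 × 10⁻¹² m = 1520 fm.

λ = 1520 fm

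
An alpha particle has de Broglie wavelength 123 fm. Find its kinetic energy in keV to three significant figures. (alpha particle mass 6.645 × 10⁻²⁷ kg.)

KE = 13.6 keV

p = h/λ = 6.626 × 10⁻³⁴ / 1.230 × 10⁻¹³ = 5.387 × 10⁻²¹ kg·m/s.
KE = p²/(2m) = (5.387 × 10⁻²¹)² / (2 × 6.645 × 10⁻²⁷) = 2.184 × 10⁻¹⁵ J = 13.6 keV.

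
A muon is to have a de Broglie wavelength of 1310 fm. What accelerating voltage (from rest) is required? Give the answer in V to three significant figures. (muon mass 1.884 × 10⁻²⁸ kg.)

p = h/λ = 6.626 × 10⁻³⁴ / 1.310 × 10⁻¹² = 5.058 × 10⁻²² kg·m/s.
KE = p²/(2m) = 6.790 × 10⁻¹⁶ J.
V = KE/e = 6.790 × 10⁻¹⁶ / (1.602 × 10⁻¹⁹) = 4240 V.

V = 4240 V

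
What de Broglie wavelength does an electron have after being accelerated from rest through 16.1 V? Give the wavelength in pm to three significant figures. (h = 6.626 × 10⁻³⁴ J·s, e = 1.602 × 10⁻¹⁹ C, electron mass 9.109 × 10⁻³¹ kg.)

λ = 306 pm

KE = eV = 1.602 × 10⁻¹⁹ × 16.10 = 2.579 × 10⁻¹⁸ J.
p = √(2mKE) = √(2 × 9.109 × 10⁻³¹ × 2.579 × 10⁻¹⁸) = 2.168 × 10⁻²⁴ kg·m/s.
λ = h/p = 6.626 × 10⁻³⁴ / 2.168 × 10⁻²⁴ = 3.06 × 10⁻¹⁰ m = 306 pm.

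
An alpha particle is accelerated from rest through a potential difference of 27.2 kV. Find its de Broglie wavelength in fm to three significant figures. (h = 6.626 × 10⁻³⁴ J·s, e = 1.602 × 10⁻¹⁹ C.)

KE = 2eV = 2 × 1.602 × 10⁻¹⁹ × 2.720 × 10⁴ = 8.715 × 10⁻¹⁵ J.
p = √(2mKE) = √(2 × 6.645 × 10⁻²⁷ × 8.715 × 10⁻¹⁵) = 1.076 × 10⁻²⁰ kg·m/s.
λ = h/p = 6.626 × 10⁻³⁴ / 1.076 × 10⁻²⁰ = 6.16 × 10⁻¹⁴ m = 61.6 fm.

λ = 61.6 fm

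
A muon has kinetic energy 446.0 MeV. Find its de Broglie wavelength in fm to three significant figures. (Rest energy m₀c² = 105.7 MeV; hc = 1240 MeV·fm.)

Total energy E = KE + m₀c² = 446.0 + 105.7 = 551.7 MeV.
(pc)² = E² − (m₀c²)² = (551.7)² − (105.7)² = 2.932 × 10⁵ MeV², so pc = 541.5 MeV.
λ = hc/(pc) = 1240 MeV·fm / 541.5 MeV = 2.29 fm.

λ = 2.29 fm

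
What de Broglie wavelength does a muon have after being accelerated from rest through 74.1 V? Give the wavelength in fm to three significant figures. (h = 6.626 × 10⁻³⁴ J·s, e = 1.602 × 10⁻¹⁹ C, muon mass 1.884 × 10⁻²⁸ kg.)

KE = eV = 1.602 × 10⁻¹⁹ × 74.10 = 1.187 × 10⁻¹⁷ J.
p = √(2mKE) = √(2 × 1.884 × 10⁻²⁸ × 1.187 × 10⁻¹⁷) = 6.688 × 10⁻²³ kg·m/s.
λ = h/p = 6.626 × 10⁻³⁴ / 6.688 × 10⁻²³ = 9.91 × 10⁻¹² m = 9910 fm.

λ = 9910 fm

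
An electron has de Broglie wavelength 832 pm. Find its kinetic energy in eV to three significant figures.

KE = 2.17 eV

p = h/λ = 6.626 × 10⁻³⁴ / 8.320 × 10⁻¹⁰ = 7.964 × 10⁻²⁵ kg·m/s.
KE = p²/(2m) = (7.964 × 10⁻²⁵)² / (2 × 9.109 × 10⁻³¹) = 3.481 × 10⁻¹⁹ J = 2.17 eV.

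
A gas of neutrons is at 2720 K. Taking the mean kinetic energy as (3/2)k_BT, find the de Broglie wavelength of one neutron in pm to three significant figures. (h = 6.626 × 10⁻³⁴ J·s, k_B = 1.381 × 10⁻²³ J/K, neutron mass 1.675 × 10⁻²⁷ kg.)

KE = (3/2)k_BT = 1.5 × 1.381 × 10⁻²³ × 2720 = 5.634 × 10⁻²⁰ J.
p = √(2mKE) = √(2 × 1.675 × 10⁻²⁷ × 5.634 × 10⁻²⁰) = 1.374 × 10⁻²³ kg·m/s.
λ = h/p = 4.82 × 10⁻¹¹ m = 48.2 pm.

λ = 48.2 pm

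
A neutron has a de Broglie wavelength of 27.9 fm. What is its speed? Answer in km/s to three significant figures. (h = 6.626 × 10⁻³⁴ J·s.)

p = h/λ = 6.626 × 10⁻³⁴ / 2.790 × 10⁻¹⁴ = 2.375 × 10⁻²⁰ kg·m/s.
v = p/m = 2.375 × 10⁻²⁰ / 1.675 × 10⁻²⁷ = 1.42 × 10⁷ m/s = 1.42 × 10⁴ km/s.

v = 1.42 × 10⁴ km/s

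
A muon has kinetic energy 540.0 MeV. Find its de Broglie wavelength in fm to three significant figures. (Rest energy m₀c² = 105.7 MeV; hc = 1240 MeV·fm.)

Total energy E = KE + m₀c² = 540.0 + 105.7 = 645.7 MeV.
(pc)² = E² − (m₀c²)² = (645.7)² − (105.7)² = 4.058 × 10⁵ MeV², so pc = 637.0 MeV.
λ = hc/(pc) = 1240 MeV·fm / 637.0 MeV = 1.95 fm.

λ = 1.95 fm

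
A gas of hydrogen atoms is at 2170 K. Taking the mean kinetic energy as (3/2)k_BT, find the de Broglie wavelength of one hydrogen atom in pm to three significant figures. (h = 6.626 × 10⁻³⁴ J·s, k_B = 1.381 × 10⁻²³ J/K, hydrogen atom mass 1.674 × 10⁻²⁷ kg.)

KE = (3/2)k_BT = 1.5 × 1.381 × 10⁻²³ × 2170 = 4.495 × 10⁻²⁰ J.
p = √(2mKE) = √(2 × 1.674 × 10⁻²⁷ × 4.495 × 10⁻²⁰) = 1.227 × 10⁻²³ kg·m/s.
λ = h/p = 5.40 × 10⁻¹¹ m = 54.0 pm.

λ = 54.0 pm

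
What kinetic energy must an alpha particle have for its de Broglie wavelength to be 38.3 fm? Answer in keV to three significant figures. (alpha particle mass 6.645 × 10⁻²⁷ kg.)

KE = 141 keV

p = h/λ = 6.626 × 10⁻³⁴ / 3.830 × 10⁻¹⁴ = 1.730 × 10⁻²⁰ kg·m/s.
KE = p²/(2m) = (1.730 × 10⁻²⁰)² / (2 × 6.645 × 10⁻²⁷) = 2.252 × 10⁻¹⁴ J = 141 keV.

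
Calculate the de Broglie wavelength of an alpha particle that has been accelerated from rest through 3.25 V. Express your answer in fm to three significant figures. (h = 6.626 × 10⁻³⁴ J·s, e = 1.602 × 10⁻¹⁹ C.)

λ = 5630 fm

KE = 2eV = 2 × 1.602 × 10⁻¹⁹ × 3.250 = 1.041 × 10⁻¹⁸ J.
p = √(2mKE) = √(2 × 6.645 × 10⁻²⁷ × 1.041 × 10⁻¹⁸) = 1.176 × 10⁻²² kg·m/s.
λ = h/p = 6.626 × 10⁻³⁴ / 1.176 × 10⁻²² = 5.63 × 10⁻¹² m = 5630 fm.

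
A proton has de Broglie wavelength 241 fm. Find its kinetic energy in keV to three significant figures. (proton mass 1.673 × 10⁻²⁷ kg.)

KE = 14.1 keV

p = h/λ = 6.626 × 10⁻³⁴ / 2.410 × 10⁻¹³ = 2.749 × 10⁻²¹ kg·m/s.
KE = p²/(2m) = (2.749 × 10⁻²¹)² / (2 × 1.673 × 10⁻²⁷) = 2.259 × 10⁻¹⁵ J = 14.1 keV.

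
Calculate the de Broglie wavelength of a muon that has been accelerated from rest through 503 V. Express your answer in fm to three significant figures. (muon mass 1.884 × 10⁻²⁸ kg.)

λ = 3800 fm

KE = eV = 1.602 × 10⁻¹⁹ × 503.0 = 8.058 × 10⁻¹⁷ J.
p = √(2mKE) = √(2 × 1.884 × 10⁻²⁸ × 8.058 × 10⁻¹⁷) = 1.742 × 10⁻²² kg·m/s.
λ = h/p = 6.626 × 10⁻³⁴ / 1.742 × 10⁻²² = 3.80 × 10⁻¹² m = 3800 fm.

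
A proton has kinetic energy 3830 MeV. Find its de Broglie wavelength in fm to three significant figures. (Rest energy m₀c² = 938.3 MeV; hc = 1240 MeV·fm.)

Total energy E = KE + m₀c² = 3830 + 938.3 = 4768.3 MeV.
(pc)² = E² − (m₀c²)² = (4768.3)² − (938.3)² = 2.186 × 10⁷ MeV², so pc = 4675 MeV.
λ = hc/(pc) = 1240 MeV·fm / 4675 MeV = 0.265 fm.

λ = 0.265 fm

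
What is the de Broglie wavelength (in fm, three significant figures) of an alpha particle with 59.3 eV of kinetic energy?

λ = 1860 fm

KE = 59.3 eV = 9.500 × 10⁻¹⁸ J.
p = √(2mKE) = √(2 × 6.645 × 10⁻²⁷ × 9.500 × 10⁻¹⁸) = 3.553 × 10⁻²² kg·m/s.
λ = h/p = 6.626 × 10⁻³⁴ / 3.553 × 10⁻²² = 1.86 × 10⁻¹² m = 1860 fm.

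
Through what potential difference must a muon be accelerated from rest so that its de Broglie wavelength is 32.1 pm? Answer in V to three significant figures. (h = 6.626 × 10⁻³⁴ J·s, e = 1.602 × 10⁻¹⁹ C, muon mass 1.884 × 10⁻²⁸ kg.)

p = h/λ = 6.626 × 10⁻³⁴ / 3.210 × 10⁻¹¹ = 2.064 × 10⁻²³ kg·m/s.
KE = p²/(2m) = 1.131 × 10⁻¹⁸ J.
V = KE/e = 1.131 × 10⁻¹⁸ / (1.602 × 10⁻¹⁹) = 7.06 V.

V = 7.06 V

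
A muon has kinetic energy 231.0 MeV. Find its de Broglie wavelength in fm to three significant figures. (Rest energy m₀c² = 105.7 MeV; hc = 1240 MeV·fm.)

λ = 3.88 fm

Total energy E = KE + m₀c² = 231.0 + 105.7 = 336.7 MeV.
(pc)² = E² − (m₀c²)² = (336.7)² − (105.7)² = 1.022 × 10⁵ MeV², so pc = 319.7 MeV.
λ = hc/(pc) = 1240 MeV·fm / 319.7 MeV = 3.88 fm.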